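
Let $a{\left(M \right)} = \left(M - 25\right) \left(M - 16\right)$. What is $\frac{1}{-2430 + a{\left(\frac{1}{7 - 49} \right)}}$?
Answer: $- \frac{1764}{3579197} \approx -0.00049285$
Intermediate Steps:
$a{\left(M \right)} = \left(-25 + M\right) \left(-16 + M\right)$
$\frac{1}{-2430 + a{\left(\frac{1}{7 - 49} \right)}} = \frac{1}{-2430 + \left(400 + \left(\frac{1}{7 - 49}\right)^{2} - \frac{41}{7 - 49}\right)} = \frac{1}{-2430 + \left(400 + \left(\frac{1}{-42}\right)^{2} - \frac{41}{-42}\right)} = \frac{1}{-2430 + \left(400 + \left(- \frac{1}{42}\right)^{2} - - \frac{41}{42}\right)} = \frac{1}{-2430 + \left(400 + \frac{1}{1764} + \frac{41}{42}\right)} = \frac{1}{-2430 + \frac{707323}{1764}} = \frac{1}{- \frac{3579197}{1764}} = - \frac{1764}{3579197}$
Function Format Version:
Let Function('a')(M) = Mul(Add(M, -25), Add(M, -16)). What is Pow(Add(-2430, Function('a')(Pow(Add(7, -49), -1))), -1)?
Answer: Rational(-1764, 3579197) ≈ -0.00049285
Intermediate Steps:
Function('a')(M) = Mul(Add(-25, M), Add(-16, M))
Pow(Add(-2430, Function('a')(Pow(Add(7, -49), -1))), -1) = Pow(Add(-2430, Add(400, Pow(Pow(Add(7, -49), -1), 2), Mul(-41, Pow(Add(7, -49), -1)))), -1) = Pow(Add(-2430, Add(400, Pow(Pow(-42, -1), 2), Mul(-41, Pow(-42, -1)))), -1) = Pow(Add(-2430, Add(400, Pow(Rational(-1, 42), 2), Mul(-41, Rational(-1, 42)))), -1) = Pow(Add(-2430, Add(400, Rational(1, 1764), Rational(41, 42))), -1) = Pow(Add(-2430, Rational(707323, 1764)), -1) = Pow(Rational(-3579197, 1764), -1) = Rational(-1764, 3579197)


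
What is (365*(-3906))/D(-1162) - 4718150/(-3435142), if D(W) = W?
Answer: 175104646010/142558393 ≈ 1228.3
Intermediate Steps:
(365*(-3906))/D(-1162) - 4718150/(-3435142) = (365*(-3906))/(-1162) - 4718150/(-3435142) = -1425690*(-1/1162) - 4718150*(-1/3435142) = 101835/83 + 2359075/1717571 = 175104646010/142558393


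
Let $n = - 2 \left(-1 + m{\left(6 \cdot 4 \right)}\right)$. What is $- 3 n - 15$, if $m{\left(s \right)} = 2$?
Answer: $-9$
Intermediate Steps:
$n = -2$ ($n = - 2 \left(-1 + 2\right) = \left(-2\right) 1 = -2$)
$- 3 n - 15 = \left(-3\right) \left(-2\right) - 15 = 6 - 15 = -9$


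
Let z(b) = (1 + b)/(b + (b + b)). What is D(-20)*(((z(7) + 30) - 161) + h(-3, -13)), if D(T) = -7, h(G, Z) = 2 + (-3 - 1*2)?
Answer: 2806/3 ≈ 935.33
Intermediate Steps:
h(G, Z) = -3 (h(G, Z) = 2 + (-3 - 2) = 2 - 5 = -3)
z(b) = (1 + b)/(3*b) (z(b) = (1 + b)/(b + 2*b) = (1 + b)/((3*b)) = (1 + b)*(1/(3*b)) = (1 + b)/(3*b))
D(-20)*(((z(7) + 30) - 161) + h(-3, -13)) = -7*((((⅓)*(1 + 7)/7 + 30) - 161) - 3) = -7*((((⅓)*(⅐)*8 + 30) - 161) - 3) = -7*(((8/21 + 30) - 161) - 3) = -7*((638/21 - 161) - 3) = -7*(-2743/21 - 3) = -7*(-2806/21) = 2806/3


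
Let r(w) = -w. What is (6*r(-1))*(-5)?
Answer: -30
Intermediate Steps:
(6*r(-1))*(-5) = (6*(-1*(-1)))*(-5) = (6*1)*(-5) = 6*(-5) = -30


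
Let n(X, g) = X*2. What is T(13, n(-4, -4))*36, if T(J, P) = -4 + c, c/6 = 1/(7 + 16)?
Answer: -3096/23 ≈ -134.61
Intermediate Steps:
c = 6/23 (c = 6/(7 + 16) = 6/23 ≈ 0.26087)
n(X, g) = 2*X
T(J, P) = -86/23 (T(J, P) = -4 + 6/23 = -86/23)
T(13, n(-4, -4))*36 = -86/23*36 = -3096/23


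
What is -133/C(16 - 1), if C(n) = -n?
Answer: 133/15 ≈ 8.8667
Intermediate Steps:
-133/C(16 - 1) = -133*(-1/(16 - 1)) = -133/((-1*15)) = -133/(-15) = -133*(-1/15) = 133/15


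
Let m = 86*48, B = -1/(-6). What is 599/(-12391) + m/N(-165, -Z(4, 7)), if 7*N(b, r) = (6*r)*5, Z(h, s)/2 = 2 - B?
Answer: -179058113/681505 ≈ -262.74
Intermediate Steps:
B = 1/6 (B = -1*(-1/6) = 1/6 ≈ 0.16667)
Z(h, s) = 11/3 (Z(h, s) = 2*(2 - 1*1/6) = 2*(2 - 1/6) = 2*(11/6) = 11/3)
m = 4128
N(b, r) = 30*r/7 (N(b, r) = ((6*r)*5)/7 = (30*r)/7 = 30*r/7)
599/(-12391) + m/N(-165, -Z(4, 7)) = 599/(-12391) + 4128/((30*(-1*11/3)/7)) = 599*(-1/12391) + 4128/(((30/7)*(-11/3))) = -599/12391 + 4128/(-110/7) = -599/12391 + 4128*(-7/110) = -599/12391 - 14448/55 = -179058113/681505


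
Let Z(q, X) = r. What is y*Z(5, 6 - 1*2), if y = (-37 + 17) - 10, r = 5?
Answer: -150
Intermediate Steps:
y = -30 (y = -20 - 10 = -30)
Z(q, X) = 5
y*Z(5, 6 - 1*2) = -30*5 = -150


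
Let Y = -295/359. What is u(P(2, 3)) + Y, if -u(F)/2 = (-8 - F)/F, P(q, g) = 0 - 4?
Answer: -1013/359 ≈ -2.8217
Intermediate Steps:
P(q, g) = -4
u(F) = -2*(-8 - F)/F
Y = -295/359 (Y = -295*1/359 = -295/359 ≈ -0.82173)
u(P(2, 3)) + Y = (2 + 16/(-4)) - 295/359 = (2 + 16*(-¼)) - 295/359 = (2 - 4) - 295/359 = -2 - 295/359 = -1013/359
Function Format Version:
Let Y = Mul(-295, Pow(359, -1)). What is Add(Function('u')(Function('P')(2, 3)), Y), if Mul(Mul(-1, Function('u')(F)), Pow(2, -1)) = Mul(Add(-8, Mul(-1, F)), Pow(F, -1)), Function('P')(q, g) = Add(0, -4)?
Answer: Rational(-1013, 359) ≈ -2.8217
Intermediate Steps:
Function('P')(q, g) = -4
Function('u')(F) = Mul(-2, Pow(F, -1), Add(-8, Mul(-1, F))) (Function('u')(F) = Mul(-2, Mul(Add(-8, Mul(-1, F)), Pow(F, -1))) = Mul(-2, Mul(Pow(F, -1), Add(-8, Mul(-1, F)))) = Mul(-2, Pow(F, -1), Add(-8, Mul(-1, F))))
Y = Rational(-295, 359) (Y = Mul(-295, Rational(1, 359)) = Rational(-295, 359) ≈ -0.82173)
Add(Function('u')(Function('P')(2, 3)), Y) = Add(Add(2, Mul(16, Pow(-4, -1))), Rational(-295, 359)) = Add(Add(2, Mul(16, Rational(-1, 4))), Rational(-295, 359)) = Add(Add(2, -4), Rational(-295, 359)) = Add(-2, Rational(-295, 359)) = Rational(-1013, 359)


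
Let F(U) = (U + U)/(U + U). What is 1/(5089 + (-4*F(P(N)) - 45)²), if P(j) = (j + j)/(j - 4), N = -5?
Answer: 1/7490 ≈ 0.00013351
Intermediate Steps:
P(j) = 2*j/(-4 + j) (P(j) = (2*j)/(-4 + j) = 2*j/(-4 + j))
F(U) = 1 (F(U) = (2*U)/((2*U)) = (2*U)*(1/(2*U)) = 1)
1/(5089 + (-4*F(P(N)) - 45)²) = 1/(5089 + (-4*1 - 45)²) = 1/(5089 + (-4 - 45)²) = 1/(5089 + (-49)²) = 1/(5089 + 2401) = 1/7490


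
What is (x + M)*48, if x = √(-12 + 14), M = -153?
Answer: -7344 + 48*√2 ≈ -7276.1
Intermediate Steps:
x = √2 ≈ 1.4142
(x + M)*48 = (√2 - 153)*48 = (-153 + √2)*48 = -7344 + 48*√2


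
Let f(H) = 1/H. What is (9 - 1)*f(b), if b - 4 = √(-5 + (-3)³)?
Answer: ⅔ - 2*I*√2/3 ≈ 0.66667 - 0.94281*I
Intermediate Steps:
b = 4 + 4*I*√2 (b = 4 + √(-5 + (-3)³) = 4 + √(-5 - 27) = 4 + √(-32) = 4 + 4*I*√2 ≈ 4.0 + 5.6569*I)
f(H) = 1/H
(9 - 1)*f(b) = (9 - 1)/(4 + 4*I*√2) = 8/(4 + 4*I*√2)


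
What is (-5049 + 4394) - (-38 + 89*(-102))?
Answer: 8461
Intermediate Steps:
(-5049 + 4394) - (-38 + 89*(-102)) = -655 - (-38 - 9078) = -655 - 1*(-9116) = -655 + 9116 = 8461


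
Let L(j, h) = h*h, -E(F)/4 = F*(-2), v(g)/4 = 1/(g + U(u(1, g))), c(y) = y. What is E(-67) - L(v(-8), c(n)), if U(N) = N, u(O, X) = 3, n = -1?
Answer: -537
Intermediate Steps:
v(g) = 4/(3 + g) (v(g) = 4/(g + 3) = 4/(3 + g))
E(F) = 8*F (E(F) = -4*F*(-2) = -(-8)*F = 8*F)
L(j, h) = h**2
E(-67) - L(v(-8), c(n)) = 8*(-67) - 1*(-1)**2 = -536 - 1*1 = -536 - 1 = -537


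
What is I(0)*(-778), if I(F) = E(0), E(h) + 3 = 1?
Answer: 1556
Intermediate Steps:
E(h) = -2 (E(h) = -3 + 1 = -2)
I(F) = -2
I(0)*(-778) = -2*(-778) = 1556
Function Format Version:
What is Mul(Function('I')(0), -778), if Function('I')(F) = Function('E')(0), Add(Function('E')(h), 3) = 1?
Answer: 1556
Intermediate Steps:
Function('E')(h) = -2 (Function('E')(h) = Add(-3, 1) = -2)
Function('I')(F) = -2
Mul(Function('I')(0), -778) = Mul(-2, -778) = 1556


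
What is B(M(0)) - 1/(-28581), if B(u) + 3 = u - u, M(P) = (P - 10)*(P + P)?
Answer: -85742/28581 ≈ -3.0000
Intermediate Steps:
M(P) = 2*P*(-10 + P) (M(P) = (-10 + P)*(2*P) = 2*P*(-10 + P))
B(u) = -3 (B(u) = -3 + (u - u) = -3 + 0 = -3)
B(M(0)) - 1/(-28581) = -3 - 1/(-28581) = -3 - 1*(-1/28581) = -3 + 1/28581 = -85742/28581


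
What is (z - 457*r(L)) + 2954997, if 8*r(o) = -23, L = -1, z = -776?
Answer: 23644279/8 ≈ 2.9555e+6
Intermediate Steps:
r(o) = -23/8 (r(o) = (⅛)*(-23) = -23/8)
(z - 457*r(L)) + 2954997 = (-776 - 457*(-23/8)) + 2954997 = (-776 + 10511/8) + 2954997 = 4303/8 + 2954997 = 23644279/8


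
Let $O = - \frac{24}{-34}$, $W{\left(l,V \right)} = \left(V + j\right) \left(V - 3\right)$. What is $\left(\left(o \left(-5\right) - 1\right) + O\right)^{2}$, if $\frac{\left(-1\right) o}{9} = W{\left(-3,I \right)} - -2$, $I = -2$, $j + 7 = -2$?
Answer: $\frac{1900960000}{289} \approx 6.5777 \cdot 10^{6}$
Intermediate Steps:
$j = -9$ ($j = -7 - 2 = -9$)
$W{\left(l,V \right)} = \left(-9 + V\right) \left(-3 + V\right)$ ($W{\left(l,V \right)} = \left(V - 9\right) \left(V - 3\right) = \left(-9 + V\right) \left(-3 + V\right)$)
$o = -513$ ($o = - 9 \left(\left(27 + \left(-2\right)^{2} - -24\right) - -2\right) = - 9 \left(\left(27 + 4 + 24\right) + 2\right) = - 9 \left(55 + 2\right) = \left(-9\right) 57 = -513$)
$O = \frac{12}{17}$ ($O = \left(-24\right) \left(- \frac{1}{34}\right) = \frac{12}{17} \approx 0.70588$)
$\left(\left(o \left(-5\right) - 1\right) + O\right)^{2} = \left(\left(\left(-513\right) \left(-5\right) - 1\right) + \frac{12}{17}\right)^{2} = \left(\left(2565 - 1\right) + \frac{12}{17}\right)^{2} = \left(2564 + \frac{12}{17}\right)^{2} = \left(\frac{43600}{17}\right)^{2} = \frac{1900960000}{289}$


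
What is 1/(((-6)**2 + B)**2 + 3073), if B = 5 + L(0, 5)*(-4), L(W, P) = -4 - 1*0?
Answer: 1/6322 ≈ 0.00015818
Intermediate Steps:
L(W, P) = -4 (L(W, P) = -4 + 0 = -4)
B = 21 (B = 5 - 4*(-4) = 5 + 16 = 21)
1/(((-6)**2 + B)**2 + 3073) = 1/(((-6)**2 + 21)**2 + 3073) = 1/((36 + 21)**2 + 3073) = 1/(57**2 + 3073) = 1/(3249 + 3073) = 1/6322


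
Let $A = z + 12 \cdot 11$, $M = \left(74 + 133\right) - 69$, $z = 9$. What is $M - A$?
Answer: $-3$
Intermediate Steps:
$M = 138$ ($M = 207 - 69 = 138$)
$A = 141$ ($A = 9 + 12 \cdot 11 = 9 + 132 = 141$)
$M - A = 138 - 141 = -3$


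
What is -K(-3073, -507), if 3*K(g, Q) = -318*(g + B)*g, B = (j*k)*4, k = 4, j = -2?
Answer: 1011416490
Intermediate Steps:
B = -32 (B = -2*4*4 = -8*4 = -32)
K(g, Q) = -106*g*(-32 + g) (K(g, Q) = (-318*(g - 32)*g)/3 = (-318*(-32 + g)*g)/3 = (-318*g*(-32 + g))/3 = -106*g*(-32 + g))
-K(-3073, -507) = -106*(-3073)*(32 - 1*(-3073)) = -106*(-3073)*(32 + 3073) = -106*(-3073)*3105 = -1*(-1011416490) = 1011416490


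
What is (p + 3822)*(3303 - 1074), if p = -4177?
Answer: -791295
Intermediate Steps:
(p + 3822)*(3303 - 1074) = (-4177 + 3822)*(3303 - 1074) = -355*2229 = -791295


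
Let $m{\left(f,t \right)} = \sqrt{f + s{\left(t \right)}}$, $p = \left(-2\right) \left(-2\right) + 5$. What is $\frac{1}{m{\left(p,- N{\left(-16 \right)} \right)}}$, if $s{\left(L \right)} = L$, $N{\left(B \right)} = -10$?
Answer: $\frac{\sqrt{19}}{19} \approx 0.22942$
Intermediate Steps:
$p = 9$ ($p = 4 + 5 = 9$)
$m{\left(f,t \right)} = \sqrt{f + t}$
$\frac{1}{m{\left(p,- N{\left(-16 \right)} \right)}} = \frac{1}{\sqrt{9 - -10}} = \frac{1}{\sqrt{9 + 10}} = \frac{1}{\sqrt{19}} = \frac{\sqrt{19}}{19}$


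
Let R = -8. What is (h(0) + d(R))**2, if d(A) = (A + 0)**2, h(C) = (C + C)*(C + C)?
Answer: 4096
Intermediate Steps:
h(C) = 4*C**2 (h(C) = (2*C)*(2*C) = 4*C**2)
d(A) = A**2
(h(0) + d(R))**2 = (4*0**2 + (-8)**2)**2 = (4*0 + 64)**2 = (0 + 64)**2 = 64**2 = 4096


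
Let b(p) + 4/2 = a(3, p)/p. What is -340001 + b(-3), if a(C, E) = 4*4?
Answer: -1020025/3 ≈ -3.4001e+5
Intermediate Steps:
a(C, E) = 16
b(p) = -2 + 16/p
-340001 + b(-3) = -340001 + (-2 + 16/(-3)) = -340001 + (-2 + 16*(-1/3)) = -340001 + (-2 - 16/3) = -340001 - 22/3 = -1020025/3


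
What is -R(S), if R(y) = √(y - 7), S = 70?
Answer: -3*√7 ≈ -7.9373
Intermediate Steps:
R(y) = √(-7 + y)
-R(S) = -√(-7 + 70) = -√63 = -3*√7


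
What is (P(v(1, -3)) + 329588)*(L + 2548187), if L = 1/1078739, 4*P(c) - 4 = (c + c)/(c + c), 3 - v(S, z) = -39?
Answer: 1811968776714116629/2157478 ≈ 8.3985e+11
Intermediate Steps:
v(S, z) = 42 (v(S, z) = 3 - 1*(-39) = 3 + 39 = 42)
P(c) = 5/4 (P(c) = 1 + ((c + c)/(c + c))/4 = 1 + ((2*c)/((2*c)))/4 = 1 + ((2*c)*(1/(2*c)))/4 = 1 + (¼)*1 = 1 + ¼ = 5/4)
L = 1/1078739 ≈ 9.2701e-7
(P(v(1, -3)) + 329588)*(L + 2548187) = (5/4 + 329588)*(1/1078739 + 2548187) = (1318357/4)*(2748828696194/1078739) = 1811968776714116629/2157478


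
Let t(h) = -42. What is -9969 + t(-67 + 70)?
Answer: -10011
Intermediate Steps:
-9969 + t(-67 + 70) = -9969 - 42 = -10011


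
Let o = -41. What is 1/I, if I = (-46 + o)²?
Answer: 1/7569 ≈ 0.00013212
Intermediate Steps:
I = 7569 (I = (-46 - 41)² = (-87)² = 7569)
1/I = 1/7569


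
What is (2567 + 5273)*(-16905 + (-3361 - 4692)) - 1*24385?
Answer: -195695105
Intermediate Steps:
(2567 + 5273)*(-16905 + (-3361 - 4692)) - 1*24385 = 7840*(-16905 - 8053) - 24385 = 7840*(-24958) - 24385 = -195670720 - 24385 = -195695105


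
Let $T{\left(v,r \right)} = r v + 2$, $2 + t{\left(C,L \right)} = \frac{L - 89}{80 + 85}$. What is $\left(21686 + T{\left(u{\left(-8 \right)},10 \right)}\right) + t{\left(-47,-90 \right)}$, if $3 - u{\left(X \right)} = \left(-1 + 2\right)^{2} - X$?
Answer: $\frac{3568111}{165} \approx 21625.0$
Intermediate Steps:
$u{\left(X \right)} = 2 + X$ ($u{\left(X \right)} = 3 - \left(\left(-1 + 2\right)^{2} - X\right) = 3 - \left(1^{2} - X\right) = 3 - \left(1 - X\right) = 3 + \left(-1 + X\right) = 2 + X$)
$t{\left(C,L \right)} = - \frac{419}{165} + \frac{L}{165}$ ($t{\left(C,L \right)} = -2 + \frac{L - 89}{80 + 85} = -2 + \frac{-89 + L}{165} = -2 + \left(-89 + L\right) \frac{1}{165} = -2 + \left(- \frac{89}{165} + \frac{L}{165}\right) = - \frac{419}{165} + \frac{L}{165}$)
$T{\left(v,r \right)} = 2 + r v$
$\left(21686 + T{\left(u{\left(-8 \right)},10 \right)}\right) + t{\left(-47,-90 \right)} = \left(21686 + \left(2 + 10 \left(2 - 8\right)\right)\right) + \left(- \frac{419}{165} + \frac{1}{165} \left(-90\right)\right) = \left(21686 + \left(2 + 10 \left(-6\right)\right)\right) - \frac{509}{165} = \left(21686 + \left(2 - 60\right)\right) - \frac{509}{165} = \left(21686 - 58\right) - \frac{509}{165} = 21628 - \frac{509}{165} = \frac{3568111}{165}$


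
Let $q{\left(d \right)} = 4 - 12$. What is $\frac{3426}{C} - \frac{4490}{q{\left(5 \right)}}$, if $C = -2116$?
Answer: $\frac{1184179}{2116} \approx 559.63$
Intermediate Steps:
$q{\left(d \right)} = -8$ ($q{\left(d \right)} = 4 - 12 = -8$)
$\frac{3426}{C} - \frac{4490}{q{\left(5 \right)}} = \frac{3426}{-2116} - \frac{4490}{-8} = 3426 \left(- \frac{1}{2116}\right) - - \frac{2245}{4} = - \frac{1713}{1058} + \frac{2245}{4} = \frac{1184179}{2116}$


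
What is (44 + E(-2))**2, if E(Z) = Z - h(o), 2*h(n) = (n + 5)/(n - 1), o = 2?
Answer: 5929/4 ≈ 1482.3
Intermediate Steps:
h(n) = (5 + n)/(2*(-1 + n)) (h(n) = ((n + 5)/(n - 1))/2 = ((5 + n)/(-1 + n))/2 = (5 + n)/(2*(-1 + n)))
E(Z) = -7/2 + Z (E(Z) = Z - (5 + 2)/(2*(-1 + 2)) = Z - 7/(2*1) = Z - 7/2 = -7/2 + Z)
(44 + E(-2))**2 = (44 + (-7/2 - 2))**2 = (44 - 11/2)**2 = (77/2)**2 = 5929/4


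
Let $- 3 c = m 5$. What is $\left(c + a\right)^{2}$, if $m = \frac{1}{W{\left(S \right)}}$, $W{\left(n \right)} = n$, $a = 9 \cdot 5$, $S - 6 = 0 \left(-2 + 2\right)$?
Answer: $\frac{648025}{324} \approx 2000.1$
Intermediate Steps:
$S = 6$ ($S = 6 + 0 \left(-2 + 2\right) = 6 + 0 \cdot 0 = 6 + 0 = 6$)
$a = 45$
$m = \frac{1}{6} \approx 0.16667$
$c = - \frac{5}{18}$ ($c = - \frac{\frac{1}{6} \cdot 5}{3} = \left(- \frac{1}{3}\right) \frac{5}{6} = - \frac{5}{18} \approx -0.27778$)
$\left(c + a\right)^{2} = \left(- \frac{5}{18} + 45\right)^{2} = \left(\frac{805}{18}\right)^{2} = \frac{648025}{324}$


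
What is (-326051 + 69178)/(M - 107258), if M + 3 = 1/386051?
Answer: 99166078523/41408216310 ≈ 2.3948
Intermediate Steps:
M = -1158152/386051 (M = -3 + 1/386051 = -1158152/386051 ≈ -3.0000)
(-326051 + 69178)/(M - 107258) = (-326051 + 69178)/(-1158152/386051 - 107258) = -256873/(-41408216310/386051) = -256873*(-386051/41408216310) = 99166078523/41408216310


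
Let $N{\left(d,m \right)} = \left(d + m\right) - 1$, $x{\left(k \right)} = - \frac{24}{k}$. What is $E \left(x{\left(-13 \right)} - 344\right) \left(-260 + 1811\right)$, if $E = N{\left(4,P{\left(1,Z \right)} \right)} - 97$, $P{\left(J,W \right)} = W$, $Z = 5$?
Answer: $\frac{613997472}{13} \approx 4.7231 \cdot 10^{7}$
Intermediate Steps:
$N{\left(d,m \right)} = -1 + d + m$
$E = -89$ ($E = \left(-1 + 4 + 5\right) - 97 = 8 - 97 = -89$)
$E \left(x{\left(-13 \right)} - 344\right) \left(-260 + 1811\right) = - 89 \left(- \frac{24}{-13} - 344\right) \left(-260 + 1811\right) = - 89 \left(\left(-24\right) \left(- \frac{1}{13}\right) - 344\right) 1551 = - 89 \left(\frac{24}{13} - 344\right) 1551 = - 89 \left(\left(- \frac{4448}{13}\right) 1551\right) = \left(-89\right) \left(- \frac{6898848}{13}\right) = \frac{613997472}{13}$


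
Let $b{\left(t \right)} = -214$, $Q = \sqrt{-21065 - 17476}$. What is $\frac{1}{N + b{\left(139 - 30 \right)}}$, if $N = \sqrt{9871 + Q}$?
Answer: $- \frac{1}{214 - \sqrt{9871 + i \sqrt{38541}}} \approx -0.0087221 - 7.5164 \cdot 10^{-5} i$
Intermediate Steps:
$Q = i \sqrt{38541}$ ($Q = \sqrt{-38541} = i \sqrt{38541} \approx 196.32 i$)
$N = \sqrt{9871 + i \sqrt{38541}} \approx 99.358 + 0.9879 i$
$\frac{1}{N + b{\left(139 - 30 \right)}} = \frac{1}{\sqrt{9871 + i \sqrt{38541}} - 214} = \frac{1}{-214 + \sqrt{9871 + i \sqrt{38541}}}$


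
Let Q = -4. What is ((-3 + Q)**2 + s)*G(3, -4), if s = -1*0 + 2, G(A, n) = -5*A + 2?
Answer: -663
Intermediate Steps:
G(A, n) = 2 - 5*A
s = 2 (s = 0 + 2 = 2)
((-3 + Q)**2 + s)*G(3, -4) = ((-3 - 4)**2 + 2)*(2 - 5*3) = ((-7)**2 + 2)*(2 - 15) = (49 + 2)*(-13) = 51*(-13) = -663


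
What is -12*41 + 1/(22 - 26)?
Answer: -1969/4 ≈ -492.25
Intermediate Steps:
-12*41 + 1/(22 - 26) = -492 + 1/(-4) = -492 - 1/4 = -1969/4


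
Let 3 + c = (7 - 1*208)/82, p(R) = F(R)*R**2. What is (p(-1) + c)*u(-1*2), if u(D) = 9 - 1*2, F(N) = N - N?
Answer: -3129/82 ≈ -38.159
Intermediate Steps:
F(N) = 0
p(R) = 0 (p(R) = 0*R**2 = 0)
u(D) = 7 (u(D) = 9 - 2 = 7)
c = -447/82 (c = -3 + (7 - 1*208)/82 = -3 + (7 - 208)*(1/82) = -3 - 201*1/82 = -3 - 201/82 = -447/82 ≈ -5.4512)
(p(-1) + c)*u(-1*2) = (0 - 447/82)*7 = -447/82*7 = -3129/82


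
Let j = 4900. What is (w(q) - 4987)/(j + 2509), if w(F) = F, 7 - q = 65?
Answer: -5045/7409 ≈ -0.68093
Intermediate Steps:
q = -58 (q = 7 - 1*65 = 7 - 65 = -58)
(w(q) - 4987)/(j + 2509) = (-58 - 4987)/(4900 + 2509) = -5045/7409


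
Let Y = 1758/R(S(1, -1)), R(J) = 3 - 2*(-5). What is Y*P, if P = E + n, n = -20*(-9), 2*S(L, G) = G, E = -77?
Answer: 181074/13 ≈ 13929.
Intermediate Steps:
S(L, G) = G/2
R(J) = 13 (R(J) = 3 + 10 = 13)
n = 180
Y = 1758/13 ≈ 135.23
P = 103 (P = -77 + 180 = 103)
Y*P = (1758/13)*103 = 181074/13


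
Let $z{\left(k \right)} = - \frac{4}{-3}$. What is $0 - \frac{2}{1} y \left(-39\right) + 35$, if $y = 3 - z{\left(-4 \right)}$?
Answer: $35$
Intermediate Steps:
$z{\left(k \right)} = \frac{4}{3}$ ($z{\left(k \right)} = \left(-4\right) \left(- \frac{1}{3}\right) = \frac{4}{3}$)
$y = \frac{5}{3}$ ($y = 3 - \frac{4}{3} = \frac{5}{3} \approx 1.6667$)
$0 - \frac{2}{1} y \left(-39\right) + 35 = 0 - \frac{2}{1} \cdot \frac{5}{3} \left(-39\right) + 35 = 0 \left(-2\right) 1 \cdot \frac{5}{3} \left(-39\right) + 35 = 0 \left(\left(-2\right) \frac{5}{3}\right) \left(-39\right) + 35 = 0 \left(- \frac{10}{3}\right) \left(-39\right) + 35 = 0 \left(-39\right) + 35 = 0 + 35 = 35$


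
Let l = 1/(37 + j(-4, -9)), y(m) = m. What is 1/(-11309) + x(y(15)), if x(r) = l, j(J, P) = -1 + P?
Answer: 11282/305343 ≈ 0.036949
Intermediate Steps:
l = 1/27 (l = 1/(37 + (-1 - 9)) = 1/(37 - 10) = 1/27 ≈ 0.037037)
x(r) = 1/27
1/(-11309) + x(y(15)) = 1/(-11309) + 1/27 = -1/11309 + 1/27 = 11282/305343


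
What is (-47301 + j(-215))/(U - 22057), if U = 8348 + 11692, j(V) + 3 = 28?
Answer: 47276/2017 ≈ 23.439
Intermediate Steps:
j(V) = 25 (j(V) = -3 + 28 = 25)
U = 20040
(-47301 + j(-215))/(U - 22057) = (-47301 + 25)/(20040 - 22057) = -47276/(-2017) = -47276*(-1/2017) = 47276/2017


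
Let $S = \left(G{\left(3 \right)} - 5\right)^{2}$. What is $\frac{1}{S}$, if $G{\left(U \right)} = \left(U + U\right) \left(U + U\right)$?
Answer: $\frac{1}{961} \approx 0.0010406$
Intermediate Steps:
$G{\left(U \right)} = 4 U^{2}$ ($G{\left(U \right)} = 2 U 2 U = 4 U^{2}$)
$S = 961$ ($S = \left(4 \cdot 3^{2} - 5\right)^{2} = \left(4 \cdot 9 - 5\right)^{2} = \left(36 - 5\right)^{2} = 31^{2} = 961$)
$\frac{1}{S} = \frac{1}{961}$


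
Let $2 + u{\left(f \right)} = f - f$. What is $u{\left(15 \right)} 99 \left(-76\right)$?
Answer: $15048$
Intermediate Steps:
$u{\left(f \right)} = -2$ ($u{\left(f \right)} = -2 + \left(f - f\right) = -2 + 0 = -2$)
$u{\left(15 \right)} 99 \left(-76\right) = \left(-2\right) 99 \left(-76\right) = \left(-198\right) \left(-76\right) = 15048$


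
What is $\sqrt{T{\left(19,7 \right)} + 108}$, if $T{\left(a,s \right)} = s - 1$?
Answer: $\sqrt{114} \approx 10.677$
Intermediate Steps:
$T{\left(a,s \right)} = -1 + s$
$\sqrt{T{\left(19,7 \right)} + 108} = \sqrt{\left(-1 + 7\right) + 108} = \sqrt{6 + 108} = \sqrt{114}$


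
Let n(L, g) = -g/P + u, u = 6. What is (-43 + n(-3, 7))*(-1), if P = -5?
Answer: 178/5 ≈ 35.600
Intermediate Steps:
n(L, g) = 6 + g/5 (n(L, g) = -g/(-5) + 6 = -g*(-1)/5 + 6 = -(-1)*g/5 + 6 = g/5 + 6 = 6 + g/5)
(-43 + n(-3, 7))*(-1) = (-43 + (6 + (⅕)*7))*(-1) = (-43 + (6 + 7/5))*(-1) = (-43 + 37/5)*(-1) = -178/5*(-1) = 178/5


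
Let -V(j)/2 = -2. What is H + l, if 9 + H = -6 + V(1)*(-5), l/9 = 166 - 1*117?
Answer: 406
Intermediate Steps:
V(j) = 4 (V(j) = -2*(-2) = 4)
l = 441 (l = 9*(166 - 1*117) = 9*(166 - 117) = 9*49 = 441)
H = -35 (H = -9 + (-6 + 4*(-5)) = -9 + (-6 - 20) = -9 - 26 = -35)
H + l = -35 + 441 = 406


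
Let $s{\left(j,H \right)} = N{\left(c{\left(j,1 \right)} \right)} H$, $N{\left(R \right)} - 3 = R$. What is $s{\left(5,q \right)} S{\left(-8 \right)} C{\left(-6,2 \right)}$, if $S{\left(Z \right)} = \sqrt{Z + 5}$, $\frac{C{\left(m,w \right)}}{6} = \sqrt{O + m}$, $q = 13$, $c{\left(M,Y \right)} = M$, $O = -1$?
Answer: $- 624 \sqrt{21} \approx -2859.5$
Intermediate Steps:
$N{\left(R \right)} = 3 + R$
$s{\left(j,H \right)} = H \left(3 + j\right)$ ($s{\left(j,H \right)} = \left(3 + j\right) H = H \left(3 + j\right)$)
$C{\left(m,w \right)} = 6 \sqrt{-1 + m}$
$S{\left(Z \right)} = \sqrt{5 + Z}$
$s{\left(5,q \right)} S{\left(-8 \right)} C{\left(-6,2 \right)} = 13 \left(3 + 5\right) \sqrt{5 - 8} \cdot 6 \sqrt{-1 - 6} = 13 \cdot 8 \sqrt{-3} \cdot 6 \sqrt{-7} = 104 i \sqrt{3} \cdot 6 i \sqrt{7} = - 624 \sqrt{21}$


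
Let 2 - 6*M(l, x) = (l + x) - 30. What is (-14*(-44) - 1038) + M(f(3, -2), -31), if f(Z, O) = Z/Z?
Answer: -1235/3 ≈ -411.67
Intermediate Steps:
f(Z, O) = 1
M(l, x) = 16/3 - l/6 - x/6 (M(l, x) = ⅓ - ((l + x) - 30)/6 = ⅓ - (-30 + l + x)/6 = ⅓ + (5 - l/6 - x/6) = 16/3 - l/6 - x/6)
(-14*(-44) - 1038) + M(f(3, -2), -31) = (-14*(-44) - 1038) + (16/3 - ⅙*1 - ⅙*(-31)) = (616 - 1038) + (16/3 - ⅙ + 31/6) = -422 + 31/3 = -1235/3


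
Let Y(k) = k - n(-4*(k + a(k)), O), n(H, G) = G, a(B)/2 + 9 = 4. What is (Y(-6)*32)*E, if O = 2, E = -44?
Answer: 11264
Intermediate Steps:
a(B) = -10 (a(B) = -18 + 2*4 = -18 + 8 = -10)
Y(k) = -2 + k (Y(k) = k - 1*2 = k - 2 = -2 + k)
(Y(-6)*32)*E = ((-2 - 6)*32)*(-44) = -8*32*(-44) = -256*(-44) = 11264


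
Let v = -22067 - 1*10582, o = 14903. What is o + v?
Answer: -17746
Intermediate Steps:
v = -32649 (v = -22067 - 10582 = -32649)
o + v = 14903 - 32649 = -17746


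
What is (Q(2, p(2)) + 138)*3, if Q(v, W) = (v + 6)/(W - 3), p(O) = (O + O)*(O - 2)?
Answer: 406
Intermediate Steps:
p(O) = 2*O*(-2 + O) (p(O) = (2*O)*(-2 + O) = 2*O*(-2 + O))
Q(v, W) = (6 + v)/(-3 + W)
(Q(2, p(2)) + 138)*3 = ((6 + 2)/(-3 + 2*2*(-2 + 2)) + 138)*3 = (8/(-3 + 2*2*0) + 138)*3 = (8/(-3 + 0) + 138)*3 = (8/(-3) + 138)*3 = (-⅓*8 + 138)*3 = (-8/3 + 138)*3 = (406/3)*3 = 406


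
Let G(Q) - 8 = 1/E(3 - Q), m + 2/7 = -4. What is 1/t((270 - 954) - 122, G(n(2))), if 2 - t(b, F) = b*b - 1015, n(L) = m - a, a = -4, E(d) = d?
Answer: -1/648619 ≈ -1.5417e-6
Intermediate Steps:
m = -30/7 (m = -2/7 - 4 = -30/7 ≈ -4.2857)
n(L) = -2/7 (n(L) = -30/7 - 1*(-4) = -30/7 + 4 = -2/7)
G(Q) = 8 + 1/(3 - Q)
t(b, F) = 1017 - b**2 (t(b, F) = 2 - (b*b - 1015) = 2 - (b**2 - 1015) = 2 - (-1015 + b**2) = 2 + (1015 - b**2) = 1017 - b**2)
1/t((270 - 954) - 122, G(n(2))) = 1/(1017 - ((270 - 954) - 122)**2) = 1/(1017 - (-684 - 122)**2) = 1/(1017 - 1*(-806)**2) = 1/(1017 - 1*649636) = 1/(1017 - 649636) = 1/(-648619) = -1/648619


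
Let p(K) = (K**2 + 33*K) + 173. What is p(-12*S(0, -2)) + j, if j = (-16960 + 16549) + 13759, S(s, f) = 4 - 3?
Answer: 13269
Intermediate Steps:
S(s, f) = 1
p(K) = 173 + K**2 + 33*K
j = 13348 (j = -411 + 13759 = 13348)
p(-12*S(0, -2)) + j = (173 + (-12*1)**2 + 33*(-12*1)) + 13348 = (173 + (-12)**2 + 33*(-12)) + 13348 = (173 + 144 - 396) + 13348 = -79 + 13348 = 13269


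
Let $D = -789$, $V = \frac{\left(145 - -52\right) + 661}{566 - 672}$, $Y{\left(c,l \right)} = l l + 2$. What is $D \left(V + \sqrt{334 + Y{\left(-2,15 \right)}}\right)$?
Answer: $\frac{338481}{53} - 789 \sqrt{561} \approx -12301.0$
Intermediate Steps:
$Y{\left(c,l \right)} = 2 + l^{2}$ ($Y{\left(c,l \right)} = l^{2} + 2 = 2 + l^{2}$)
$V = - \frac{429}{53}$ ($V = \frac{\left(145 + 52\right) + 661}{-106} = \left(197 + 661\right) \left(- \frac{1}{106}\right) = 858 \left(- \frac{1}{106}\right) = - \frac{429}{53} \approx -8.0943$)
$D \left(V + \sqrt{334 + Y{\left(-2,15 \right)}}\right) = - 789 \left(- \frac{429}{53} + \sqrt{334 + \left(2 + 15^{2}\right)}\right) = - 789 \left(- \frac{429}{53} + \sqrt{334 + \left(2 + 225\right)}\right) = - 789 \left(- \frac{429}{53} + \sqrt{334 + 227}\right) = - 789 \left(- \frac{429}{53} + \sqrt{561}\right) = \frac{338481}{53} - 789 \sqrt{561}$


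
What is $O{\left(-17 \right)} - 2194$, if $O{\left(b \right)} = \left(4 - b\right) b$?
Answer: $-2551$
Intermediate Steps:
$O{\left(b \right)} = b \left(4 - b\right)$
$O{\left(-17 \right)} - 2194 = - 17 \left(4 - -17\right) - 2194 = - 17 \left(4 + 17\right) - 2194 = \left(-17\right) 21 - 2194 = -357 - 2194 = -2551$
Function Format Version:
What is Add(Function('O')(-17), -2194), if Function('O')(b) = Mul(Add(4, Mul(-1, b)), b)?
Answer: -2551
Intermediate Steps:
Function('O')(b) = Mul(b, Add(4, Mul(-1, b)))
Add(Function('O')(-17), -2194) = Add(Mul(-17, Add(4, Mul(-1, -17))), -2194) = Add(Mul(-17, Add(4, 17)), -2194) = Add(Mul(-17, 21), -2194) = Add(-357, -2194) = -2551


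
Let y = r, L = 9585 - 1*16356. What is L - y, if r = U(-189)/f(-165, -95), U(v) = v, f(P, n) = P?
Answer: -372468/55 ≈ -6772.1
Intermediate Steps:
L = -6771 (L = 9585 - 16356 = -6771)
r = 63/55 (r = -189/(-165) = -189*(-1/165) = 63/55 ≈ 1.1455)
y = 63/55 ≈ 1.1455
L - y = -6771 - 1*63/55 = -6771 - 63/55 = -372468/55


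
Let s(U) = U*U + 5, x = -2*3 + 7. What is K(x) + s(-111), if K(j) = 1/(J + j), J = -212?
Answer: 2600785/211 ≈ 12326.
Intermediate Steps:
x = 1 (x = -6 + 7 = 1)
s(U) = 5 + U² (s(U) = U² + 5 = 5 + U²)
K(j) = 1/(-212 + j)
K(x) + s(-111) = 1/(-212 + 1) + (5 + (-111)²) = 1/(-211) + (5 + 12321) = -1/211 + 12326 = 2600785/211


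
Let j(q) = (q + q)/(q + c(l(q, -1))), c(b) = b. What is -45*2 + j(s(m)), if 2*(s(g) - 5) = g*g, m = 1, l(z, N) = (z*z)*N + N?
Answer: -9314/103 ≈ -90.427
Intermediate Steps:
l(z, N) = N + N*z² (l(z, N) = z²*N + N = N*z² + N = N + N*z²)
s(g) = 5 + g²/2 (s(g) = 5 + (g*g)/2 = 5 + g²/2)
j(q) = 2*q/(-1 + q - q²) (j(q) = (q + q)/(q - (1 + q²)) = (2*q)/(q + (-1 - q²)) = (2*q)/(-1 + q - q²) = 2*q/(-1 + q - q²))
-45*2 + j(s(m)) = -45*2 - 2*(5 + (½)*1²)/(1 + (5 + (½)*1²)² - (5 + (½)*1²)) = -90 - 2*(5 + (½)*1)/(1 + (5 + (½)*1)² - (5 + (½)*1)) = -90 - 2*(5 + ½)/(1 + (5 + ½)² - (5 + ½)) = -90 - 2*11/2/(1 + (11/2)² - 1*11/2) = -90 - 2*11/2/(1 + 121/4 - 11/2) = -90 - 2*11/2/103/4 = -90 - 2*11/2*4/103 = -90 - 44/103 = -9314/103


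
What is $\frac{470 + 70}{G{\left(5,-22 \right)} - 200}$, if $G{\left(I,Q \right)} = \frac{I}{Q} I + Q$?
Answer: $- \frac{11880}{4909} \approx -2.42$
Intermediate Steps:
$G{\left(I,Q \right)} = Q + \frac{I^{2}}{Q}$ ($G{\left(I,Q \right)} = \frac{I^{2}}{Q} + Q = Q + \frac{I^{2}}{Q}$)
$\frac{470 + 70}{G{\left(5,-22 \right)} - 200} = \frac{470 + 70}{\left(-22 + \frac{5^{2}}{-22}\right) - 200} = \frac{540}{\left(-22 + 25 \left(- \frac{1}{22}\right)\right) - 200} = \frac{540}{\left(-22 - \frac{25}{22}\right) - 200} = \frac{540}{- \frac{509}{22} - 200} = \frac{540}{- \frac{4909}{22}} = 540 \left(- \frac{22}{4909}\right) = - \frac{11880}{4909}$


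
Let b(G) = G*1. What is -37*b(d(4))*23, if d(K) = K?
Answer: -3404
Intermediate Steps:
b(G) = G
-37*b(d(4))*23 = -37*4*23 = -148*23 = -3404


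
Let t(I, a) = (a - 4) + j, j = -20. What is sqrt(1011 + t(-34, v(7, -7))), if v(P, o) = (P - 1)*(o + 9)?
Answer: 3*sqrt(111) ≈ 31.607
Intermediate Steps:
v(P, o) = (-1 + P)*(9 + o)
t(I, a) = -24 + a (t(I, a) = (a - 4) - 20 = (-4 + a) - 20 = -24 + a)
sqrt(1011 + t(-34, v(7, -7))) = sqrt(1011 + (-24 + (-9 - 1*(-7) + 9*7 + 7*(-7)))) = sqrt(1011 + (-24 + (-9 + 7 + 63 - 49))) = sqrt(1011 + (-24 + 12)) = sqrt(1011 - 12) = sqrt(999) = 3*sqrt(111)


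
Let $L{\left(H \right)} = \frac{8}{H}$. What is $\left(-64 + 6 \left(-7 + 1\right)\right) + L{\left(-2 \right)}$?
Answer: $-104$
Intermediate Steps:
$\left(-64 + 6 \left(-7 + 1\right)\right) + L{\left(-2 \right)} = \left(-64 + 6 \left(-7 + 1\right)\right) + \frac{8}{-2} = \left(-64 + 6 \left(-6\right)\right) + 8 \left(- \frac{1}{2}\right) = \left(-64 - 36\right) - 4 = -100 - 4 = -104$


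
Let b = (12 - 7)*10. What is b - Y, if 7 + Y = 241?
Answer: -184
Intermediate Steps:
Y = 234 (Y = -7 + 241 = 234)
b = 50 (b = 5*10 = 50)
b - Y = 50 - 1*234 = 50 - 234 = -184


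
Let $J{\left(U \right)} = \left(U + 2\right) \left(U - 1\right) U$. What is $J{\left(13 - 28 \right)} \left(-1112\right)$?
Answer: $3469440$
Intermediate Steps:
$J{\left(U \right)} = U \left(-1 + U\right) \left(2 + U\right)$ ($J{\left(U \right)} = \left(2 + U\right) \left(-1 + U\right) U = \left(-1 + U\right) \left(2 + U\right) U = U \left(-1 + U\right) \left(2 + U\right)$)
$J{\left(13 - 28 \right)} \left(-1112\right) = \left(13 - 28\right) \left(-2 + \left(13 - 28\right) + \left(13 - 28\right)^{2}\right) \left(-1112\right) = - 15 \left(-2 - 15 + \left(-15\right)^{2}\right) \left(-1112\right) = - 15 \left(-2 - 15 + 225\right) \left(-1112\right) = \left(-15\right) 208 \left(-1112\right) = \left(-3120\right) \left(-1112\right) = 3469440$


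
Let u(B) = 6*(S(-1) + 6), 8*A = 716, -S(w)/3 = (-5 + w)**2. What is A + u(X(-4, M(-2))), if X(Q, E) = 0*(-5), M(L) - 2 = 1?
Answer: -1045/2 ≈ -522.50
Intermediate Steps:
M(L) = 3 (M(L) = 2 + 1 = 3)
X(Q, E) = 0
S(w) = -3*(-5 + w)**2
A = 179/2 (A = (1/8)*716 = 179/2 ≈ 89.500)
u(B) = -612 (u(B) = 6*(-3*(-5 - 1)**2 + 6) = 6*(-3*(-6)**2 + 6) = 6*(-3*36 + 6) = 6*(-108 + 6) = 6*(-102) = -612)
A + u(X(-4, M(-2))) = 179/2 - 612 = -1045/2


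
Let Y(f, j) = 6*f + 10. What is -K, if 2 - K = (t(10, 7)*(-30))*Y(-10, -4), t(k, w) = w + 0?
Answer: 10498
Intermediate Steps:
t(k, w) = w
Y(f, j) = 10 + 6*f
K = -10498 (K = 2 - 7*(-30)*(10 + 6*(-10)) = 2 - (-210)*(10 - 60) = 2 - (-210)*(-50) = 2 - 1*10500 = 2 - 10500 = -10498)
-K = -1*(-10498) = 10498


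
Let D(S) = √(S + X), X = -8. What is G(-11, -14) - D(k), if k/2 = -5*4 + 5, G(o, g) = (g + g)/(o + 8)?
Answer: 28/3 - I*√38 ≈ 9.3333 - 6.1644*I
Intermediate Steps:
G(o, g) = 2*g/(8 + o) (G(o, g) = (2*g)/(8 + o) = 2*g/(8 + o))
k = -30 (k = 2*(-5*4 + 5) = 2*(-20 + 5) = 2*(-15) = -30)
D(S) = √(-8 + S) (D(S) = √(S - 8) = √(-8 + S))
G(-11, -14) - D(k) = 2*(-14)/(8 - 11) - √(-8 - 30) = 2*(-14)/(-3) - √(-38) = 2*(-14)*(-⅓) - I*√38 = 28/3 - I*√38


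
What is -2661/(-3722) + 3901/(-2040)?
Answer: -4545541/3796440 ≈ -1.1973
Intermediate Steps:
-2661/(-3722) + 3901/(-2040) = -2661*(-1/3722) + 3901*(-1/2040) = 2661/3722 - 3901/2040 = -4545541/3796440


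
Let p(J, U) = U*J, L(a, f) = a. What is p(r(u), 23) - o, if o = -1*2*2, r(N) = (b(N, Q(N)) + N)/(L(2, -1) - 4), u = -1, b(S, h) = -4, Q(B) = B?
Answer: 123/2 ≈ 61.500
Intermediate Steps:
r(N) = 2 - N/2 (r(N) = (-4 + N)/(2 - 4) = (-4 + N)/(-2) = (-4 + N)*(-½) = 2 - N/2)
p(J, U) = J*U
o = -4 (o = -2*2 = -4)
p(r(u), 23) - o = (2 - ½*(-1))*23 - 1*(-4) = (2 + ½)*23 + 4 = (5/2)*23 + 4 = 115/2 + 4 = 123/2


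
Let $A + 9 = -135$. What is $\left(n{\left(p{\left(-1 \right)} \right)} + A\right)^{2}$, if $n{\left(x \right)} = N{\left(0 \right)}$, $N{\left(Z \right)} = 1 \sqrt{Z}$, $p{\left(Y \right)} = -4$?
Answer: $20736$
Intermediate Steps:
$N{\left(Z \right)} = \sqrt{Z}$
$A = -144$ ($A = -9 - 135 = -144$)
$n{\left(x \right)} = 0$ ($n{\left(x \right)} = \sqrt{0} = 0$)
$\left(n{\left(p{\left(-1 \right)} \right)} + A\right)^{2} = \left(0 - 144\right)^{2} = \left(-144\right)^{2} = 20736$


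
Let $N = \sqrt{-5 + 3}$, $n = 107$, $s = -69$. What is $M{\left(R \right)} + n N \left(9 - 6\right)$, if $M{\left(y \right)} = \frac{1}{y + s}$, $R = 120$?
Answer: $\frac{1}{51} + 321 i \sqrt{2} \approx 0.019608 + 453.96 i$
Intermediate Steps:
$M{\left(y \right)} = \frac{1}{-69 + y}$ ($M{\left(y \right)} = \frac{1}{y - 69} = \frac{1}{-69 + y}$)
$N = i \sqrt{2}$ ($N = \sqrt{-2} = i \sqrt{2} \approx 1.4142 i$)
$M{\left(R \right)} + n N \left(9 - 6\right) = \frac{1}{-69 + 120} + 107 i \sqrt{2} \left(9 - 6\right) = \frac{1}{51} + 107 i \sqrt{2} \left(9 - 6\right) = \frac{1}{51} + 107 i \sqrt{2} \cdot 3 = \frac{1}{51} + 107 \cdot 3 i \sqrt{2} = \frac{1}{51} + 321 i \sqrt{2}$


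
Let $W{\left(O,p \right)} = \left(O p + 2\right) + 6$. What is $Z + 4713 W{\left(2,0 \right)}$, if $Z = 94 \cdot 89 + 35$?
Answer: $46105$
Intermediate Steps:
$Z = 8401$ ($Z = 8366 + 35 = 8401$)
$W{\left(O,p \right)} = 8 + O p$ ($W{\left(O,p \right)} = \left(2 + O p\right) + 6 = 8 + O p$)
$Z + 4713 W{\left(2,0 \right)} = 8401 + 4713 \left(8 + 2 \cdot 0\right) = 8401 + 4713 \left(8 + 0\right) = 8401 + 4713 \cdot 8 = 8401 + 37704 = 46105$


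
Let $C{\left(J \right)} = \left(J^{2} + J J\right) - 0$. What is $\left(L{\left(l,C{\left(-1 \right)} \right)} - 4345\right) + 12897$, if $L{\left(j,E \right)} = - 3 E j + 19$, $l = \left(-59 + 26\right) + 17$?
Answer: $8667$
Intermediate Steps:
$C{\left(J \right)} = 2 J^{2}$ ($C{\left(J \right)} = \left(J^{2} + J^{2}\right) + \left(-3 + 3\right) = 2 J^{2} + 0 = 2 J^{2}$)
$l = -16$ ($l = -33 + 17 = -16$)
$L{\left(j,E \right)} = 19 - 3 E j$ ($L{\left(j,E \right)} = - 3 E j + 19 = 19 - 3 E j$)
$\left(L{\left(l,C{\left(-1 \right)} \right)} - 4345\right) + 12897 = \left(\left(19 - 3 \cdot 2 \left(-1\right)^{2} \left(-16\right)\right) - 4345\right) + 12897 = \left(\left(19 - 3 \cdot 2 \cdot 1 \left(-16\right)\right) - 4345\right) + 12897 = \left(\left(19 - 6 \left(-16\right)\right) - 4345\right) + 12897 = \left(\left(19 + 96\right) - 4345\right) + 12897 = \left(115 - 4345\right) + 12897 = -4230 + 12897 = 8667$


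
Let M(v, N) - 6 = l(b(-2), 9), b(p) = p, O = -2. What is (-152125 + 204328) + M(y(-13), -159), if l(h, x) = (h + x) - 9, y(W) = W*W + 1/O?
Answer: 52207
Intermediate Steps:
y(W) = -½ + W² (y(W) = W*W + 1/(-2) = W² - ½ = -½ + W²)
l(h, x) = -9 + h + x
M(v, N) = 4 (M(v, N) = 6 + (-9 - 2 + 9) = 6 - 2 = 4)
(-152125 + 204328) + M(y(-13), -159) = (-152125 + 204328) + 4 = 52203 + 4 = 52207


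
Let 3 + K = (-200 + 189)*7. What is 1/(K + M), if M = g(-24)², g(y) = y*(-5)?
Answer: 1/14320 ≈ 6.9832e-5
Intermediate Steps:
g(y) = -5*y
M = 14400 (M = (-5*(-24))² = 120² = 14400)
K = -80 (K = -3 + (-200 + 189)*7 = -3 - 11*7 = -3 - 77 = -80)
1/(K + M) = 1/(-80 + 14400) = 1/14320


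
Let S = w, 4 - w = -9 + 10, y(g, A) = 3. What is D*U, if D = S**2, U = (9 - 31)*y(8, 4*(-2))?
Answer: -594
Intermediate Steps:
w = 3 (w = 4 - (-9 + 10) = 4 - 1*1 = 4 - 1 = 3)
S = 3
U = -66 (U = (9 - 31)*3 = -22*3 = -66)
D = 9 (D = 3**2 = 9)
D*U = 9*(-66) = -594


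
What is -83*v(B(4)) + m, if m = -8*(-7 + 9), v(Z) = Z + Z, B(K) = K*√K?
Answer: -1344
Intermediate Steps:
B(K) = K^(3/2)
v(Z) = 2*Z
m = -16 (m = -8*2 = -16)
-83*v(B(4)) + m = -166*4^(3/2) - 16 = -166*8 - 16 = -83*16 - 16 = -1328 - 16 = -1344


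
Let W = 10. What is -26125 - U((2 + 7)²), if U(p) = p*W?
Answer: -26935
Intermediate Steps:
U(p) = 10*p (U(p) = p*10 = 10*p)
-26125 - U((2 + 7)²) = -26125 - 10*(2 + 7)² = -26125 - 10*9² = -26125 - 10*81 = -26125 - 1*810 = -26125 - 810 = -26935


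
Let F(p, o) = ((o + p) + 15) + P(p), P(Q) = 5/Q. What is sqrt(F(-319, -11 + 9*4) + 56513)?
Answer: sqrt(5722426479)/319 ≈ 237.14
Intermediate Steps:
F(p, o) = 15 + o + p + 5/p (F(p, o) = ((o + p) + 15) + 5/p = (15 + o + p) + 5/p = 15 + o + p + 5/p)
sqrt(F(-319, -11 + 9*4) + 56513) = sqrt((15 + (-11 + 9*4) - 319 + 5/(-319)) + 56513) = sqrt((15 + (-11 + 36) - 319 + 5*(-1/319)) + 56513) = sqrt((15 + 25 - 319 - 5/319) + 56513) = sqrt(-89006/319 + 56513) = sqrt(17938641/319) = sqrt(5722426479)/319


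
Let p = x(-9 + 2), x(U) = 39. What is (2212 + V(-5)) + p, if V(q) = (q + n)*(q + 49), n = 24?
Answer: 3087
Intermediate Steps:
p = 39
V(q) = (24 + q)*(49 + q) (V(q) = (q + 24)*(q + 49) = (24 + q)*(49 + q))
(2212 + V(-5)) + p = (2212 + (1176 + (-5)² + 73*(-5))) + 39 = (2212 + (1176 + 25 - 365)) + 39 = (2212 + 836) + 39 = 3048 + 39 = 3087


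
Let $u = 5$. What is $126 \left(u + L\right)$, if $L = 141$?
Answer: $18396$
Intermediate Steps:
$126 \left(u + L\right) = 126 \left(5 + 141\right) = 126 \cdot 146 = 18396$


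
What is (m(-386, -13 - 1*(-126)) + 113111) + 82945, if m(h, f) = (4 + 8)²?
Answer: 196200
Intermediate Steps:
m(h, f) = 144 (m(h, f) = 12² = 144)
(m(-386, -13 - 1*(-126)) + 113111) + 82945 = (144 + 113111) + 82945 = 113255 + 82945 = 196200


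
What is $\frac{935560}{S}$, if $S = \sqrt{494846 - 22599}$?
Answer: $\frac{935560 \sqrt{472247}}{472247} \approx 1361.4$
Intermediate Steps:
$S = \sqrt{472247} \approx 687.2$
$\frac{935560}{S} = \frac{935560}{\sqrt{472247}} = 935560 \frac{\sqrt{472247}}{472247} = \frac{935560 \sqrt{472247}}{472247}$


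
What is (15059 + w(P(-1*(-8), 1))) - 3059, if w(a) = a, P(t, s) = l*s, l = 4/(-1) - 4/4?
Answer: 11995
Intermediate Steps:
l = -5 (l = 4*(-1) - 4*¼ = -4 - 1 = -5)
P(t, s) = -5*s
(15059 + w(P(-1*(-8), 1))) - 3059 = (15059 - 5*1) - 3059 = (15059 - 5) - 3059 = 15054 - 3059 = 11995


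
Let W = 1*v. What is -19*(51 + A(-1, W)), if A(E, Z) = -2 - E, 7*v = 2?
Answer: -950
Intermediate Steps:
v = 2/7 (v = (1/7)*2 = 2/7 ≈ 0.28571)
W = 2/7 (W = 1*(2/7) = 2/7 ≈ 0.28571)
-19*(51 + A(-1, W)) = -19*(51 + (-2 - 1*(-1))) = -19*(51 + (-2 + 1)) = -19*(51 - 1) = -19*50 = -950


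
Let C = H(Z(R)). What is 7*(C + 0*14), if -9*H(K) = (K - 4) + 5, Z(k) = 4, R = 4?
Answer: -35/9 ≈ -3.8889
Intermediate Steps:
H(K) = -1/9 - K/9 (H(K) = -((K - 4) + 5)/9 = -((-4 + K) + 5)/9 = -(1 + K)/9 = -1/9 - K/9)
C = -5/9 (C = -1/9 - 1/9*4 = -1/9 - 4/9 = -5/9 ≈ -0.55556)
7*(C + 0*14) = 7*(-5/9 + 0*14) = 7*(-5/9 + 0) = 7*(-5/9) = -35/9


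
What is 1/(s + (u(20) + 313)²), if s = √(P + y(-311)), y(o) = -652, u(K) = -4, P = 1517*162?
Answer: 95481/9116376259 - √245102/9116376259 ≈ 1.0419e-5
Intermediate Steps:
P = 245754
s = √245102 (s = √(245754 - 652) = √245102 ≈ 495.08)
1/(s + (u(20) + 313)²) = 1/(√245102 + (-4 + 313)²) = 1/(√245102 + 309²) = 1/(√245102 + 95481) = 1/(95481 + √245102)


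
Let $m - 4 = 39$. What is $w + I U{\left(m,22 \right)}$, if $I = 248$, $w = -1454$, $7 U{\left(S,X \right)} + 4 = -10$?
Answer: $-1950$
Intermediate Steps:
$m = 43$ ($m = 4 + 39 = 43$)
$U{\left(S,X \right)} = -2$ ($U{\left(S,X \right)} = - \frac{4}{7} + \frac{1}{7} \left(-10\right) = - \frac{4}{7} - \frac{10}{7} = -2$)
$w + I U{\left(m,22 \right)} = -1454 + 248 \left(-2\right) = -1454 - 496 = -1950$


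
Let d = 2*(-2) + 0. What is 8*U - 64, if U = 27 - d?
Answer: 184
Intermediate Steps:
d = -4 (d = -4 + 0 = -4)
U = 31 (U = 27 - 1*(-4) = 27 + 4 = 31)
8*U - 64 = 8*31 - 64 = 248 - 64 = 184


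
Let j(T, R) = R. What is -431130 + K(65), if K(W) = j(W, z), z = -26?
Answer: -431156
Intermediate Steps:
K(W) = -26
-431130 + K(65) = -431130 - 26 = -431156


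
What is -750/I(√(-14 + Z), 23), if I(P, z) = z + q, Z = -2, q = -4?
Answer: -750/19 ≈ -39.474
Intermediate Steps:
I(P, z) = -4 + z (I(P, z) = z - 4 = -4 + z)
-750/I(√(-14 + Z), 23) = -750/(-4 + 23) = -750/19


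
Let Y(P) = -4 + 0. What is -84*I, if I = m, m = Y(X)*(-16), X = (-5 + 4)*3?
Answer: -5376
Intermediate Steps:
X = -3 (X = -1*3 = -3)
Y(P) = -4
m = 64 (m = -4*(-16) = 64)
I = 64
-84*I = -84*64 = -21*256 = -5376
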